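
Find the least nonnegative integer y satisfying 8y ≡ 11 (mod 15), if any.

gcd(15, 8) = 1.
1 divides 11, so solutions exist.
By Bézout, 8*(2) + 15*(-1) = 1.
So 8*(2) ≡ 1 (mod 15); multiply by 11: y ≡ 22 (mod 15).
Smallest nonnegative: y = 22 mod 15 = 7.

7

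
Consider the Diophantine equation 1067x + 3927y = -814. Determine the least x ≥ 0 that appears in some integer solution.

gcd(3927, 1067) = 11  (3927 = 3*1067 + 726, 1067 = 1*726 + 341, 726 = 2*341 + 44, 341 = 7*44 + 33, 44 = 1*33 + 11, 33 = 3*11).
11 divides -814, so solutions exist.
Back-substituting, 1067*(-92) + 3927*(25) = 11.
Scale by -814/11 = -74: (x₀, y₀) = (6808, -1850).
General solution: x = 6808 + 357t, y = -1850 - 97t for integer t.
x ≥ 0: smallest is 6808 mod 357 = 25 (at t = -19), with y = -7.

25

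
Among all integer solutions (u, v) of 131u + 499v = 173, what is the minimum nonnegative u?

367

gcd(499, 131):
  499 = 3·131 + 106
  131 = 1·106 + 25
  106 = 4·25 + 6
  25 = 4·6 + 1
  6 = 6·1
so gcd(499, 131) = 1.
1 divides 173, so solutions exist.
Back-substitute for Bézout coefficients:
  1 = 25 - 4·6
  ... = 131·(80) + 499·(-21)
Scale by 173/1 = 173: (u₀, v₀) = (13840, -3633).
General solution: u = 13840 + 499t, v = -3633 - 131t for integer t.
u ≥ 0: smallest is 13840 mod 499 = 367 (at t = -27), with v = -96.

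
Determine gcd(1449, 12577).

gcd(12577, 1449):
  12577 = 8*1449 + 985
  1449 = 1*985 + 464
  985 = 2*464 + 57
  464 = 8*57 + 8
  57 = 7*8 + 1
  8 = 8*1
so gcd(12577, 1449) = 1.

1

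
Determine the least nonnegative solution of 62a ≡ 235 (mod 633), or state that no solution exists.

14

gcd(633, 62) = 1  (633 = 10×62 + 13, 62 = 4×13 + 10, 13 = 1×10 + 3, 10 = 3×3 + 1, 3 = 3×1).
1 divides 235, so solutions exist.
Back-substituting, 62×(194) + 633×(-19) = 1.
So 62×(194) ≡ 1 (mod 633); multiply by 235: a ≡ 45590 (mod 633).
Smallest nonnegative: a = 45590 mod 633 = 14.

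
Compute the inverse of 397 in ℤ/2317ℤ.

1319

gcd(2317, 397) = 1.
By Bézout, 397×(-998) + 2317×(171) = 1.
So 397×-998 ≡ 1 (mod 2317), and -998 mod 2317 = 1319.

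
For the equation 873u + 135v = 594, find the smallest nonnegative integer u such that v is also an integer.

gcd(873, 135) = 9  (873 = 6·135 + 63, 135 = 2·63 + 9, 63 = 7·9).
9 divides 594, so solutions exist.
Back-substituting, 873·(-2) + 135·(13) = 9.
Scale by 594/9 = 66: (u₀, v₀) = (-132, 858).
General solution: u = -132 + 15t, v = 858 - 97t for integer t.
u ≥ 0: smallest is -132 mod 15 = 3 (at t = 9), with v = -15.

3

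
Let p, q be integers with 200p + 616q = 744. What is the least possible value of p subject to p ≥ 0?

gcd(616, 200):
  616 = 3·200 + 16
  200 = 12·16 + 8
  16 = 2·8
so gcd(616, 200) = 8.
8 divides 744, so solutions exist.
Back-substitute for Bézout coefficients:
  8 = 200 - 12·16
  ... = 200·(37) + 616·(-12)
Scale by 744/8 = 93: (p₀, q₀) = (3441, -1116).
General solution: p = 3441 + 77t, q = -1116 - 25t for integer t.
p ≥ 0: smallest is 3441 mod 77 = 53 (at t = -44), with q = -16.

53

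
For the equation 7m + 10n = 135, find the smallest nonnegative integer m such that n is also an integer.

gcd(10, 7):
  10 = 1·7 + 3
  7 = 2·3 + 1
  3 = 3·1
so gcd(10, 7) = 1.
1 divides 135, so solutions exist.
Back-substitute for Bézout coefficients:
  1 = 7 - 2·3
  ... = 7·(3) + 10·(-2)
Scale by 135/1 = 135: (m₀, n₀) = (405, -270).
General solution: m = 405 + 10t, n = -270 - 7t for integer t.
m ≥ 0: smallest is 405 mod 10 = 5 (at t = -40), with n = 10.

5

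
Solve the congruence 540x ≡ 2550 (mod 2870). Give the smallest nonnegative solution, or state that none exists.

212

gcd(2870, 540) = 10  (2870 = 5·540 + 170, 540 = 3·170 + 30, 170 = 5·30 + 20, 30 = 1·20 + 10, 20 = 2·10).
10 divides 2550, so solutions exist.
Back-substituting, 540·(101) + 2870·(-19) = 10.
So 540·(101) ≡ 10 (mod 2870); multiply by 255: x ≡ 25755 (mod 287).
Smallest nonnegative: x = 25755 mod 287 = 212.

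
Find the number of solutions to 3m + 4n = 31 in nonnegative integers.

gcd(4, 3):
  4 = 1×3 + 1
  3 = 3×1
so gcd(4, 3) = 1.
Back-substitute for Bézout coefficients:
  1 = 4 - 1×3
  ... = 3×(-1) + 4×(1)
Scale by 31: one solution is (-31, 31). Reduce m mod 4: (1, 7).
General: m = 1 + 4t, n = 7 - 3t.
m ≥ 0 ⇒ t ≥ 0; n ≥ 0 ⇒ t ≤ 2. So t ∈ [0, 2]: 3 solutions.

3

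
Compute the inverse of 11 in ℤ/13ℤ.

gcd(13, 11):
  13 = 1·11 + 2
  11 = 5·2 + 1
  2 = 2·1
so gcd(13, 11) = 1.
Back-substitute for Bézout coefficients:
  1 = 11 - 5·2
  ... = 11·(6) + 13·(-5)
So 11·6 ≡ 1 (mod 13), and 6 mod 13 = 6.

6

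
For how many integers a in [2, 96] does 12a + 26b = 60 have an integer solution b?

gcd(26, 12) = 2.
By Bézout, 12*(-2) + 26*(1) = 2.
Particular solution: (5, 0).
General solution: a = 5 + 13t, b = 0 - 6t for integer t.
2 ≤ 5 + 13t ≤ 96 gives t ∈ [0, 7], which is 8 values.

8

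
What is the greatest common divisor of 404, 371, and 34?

gcd(404, 371):
  404 = 1·371 + 33
  371 = 11·33 + 8
  33 = 4·8 + 1
  8 = 8·1
so gcd(404, 371) = 1.
gcd(1, 34) = 1.

1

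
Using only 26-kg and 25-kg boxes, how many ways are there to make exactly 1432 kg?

2

Need nonnegative integers with 26j + 25k = 1432.
gcd(26, 25) = 1, and 26·(1) + 25·(-1) = 1.
So (j₀, k₀) = (1432, -1432); general j = 1432 + 25t, k = -1432 - 26t.
j ≥ 0 ⇒ t ≥ -57; k ≥ 0 ⇒ t ≤ -56. That's 2 values of t.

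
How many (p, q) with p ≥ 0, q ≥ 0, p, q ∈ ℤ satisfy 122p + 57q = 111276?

16

gcd(122, 57):
  122 = 2*57 + 8
  57 = 7*8 + 1
  8 = 8*1
so gcd(122, 57) = 1.
Back-substitute for Bézout coefficients:
  1 = 57 - 7*8
  ... = 122*(-7) + 57*(15)
Scale by 111276: one solution is (-778932, 1669140). Reduce p mod 57: (30, 1888).
General: p = 30 + 57t, q = 1888 - 122t.
p ≥ 0 ⇒ t ≥ 0; q ≥ 0 ⇒ t ≤ 15. So t ∈ [0, 15]: 16 solutions.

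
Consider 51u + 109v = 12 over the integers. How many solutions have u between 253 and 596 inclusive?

gcd(109, 51) = 1.
By Bézout, 51*(-47) + 109*(22) = 1.
Particular solution: (90, -42).
General solution: u = 90 + 109t, v = -42 - 51t for integer t.
253 ≤ 90 + 109t ≤ 596 gives t ∈ [2, 4], which is 3 values.

3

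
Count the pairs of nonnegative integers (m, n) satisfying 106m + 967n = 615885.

6

gcd(967, 106) = 1.
By Bézout, 106×(-447) + 967×(49) = 1.
One solution: (437, 589).
General: m = 437 + 967t, n = 589 - 106t.
m ≥ 0 ⇒ t ≥ 0; n ≥ 0 ⇒ t ≤ 5. So t ∈ [0, 5]: 6 solutions.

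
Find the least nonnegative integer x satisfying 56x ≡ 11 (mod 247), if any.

84

gcd(247, 56):
  247 = 4·56 + 23
  56 = 2·23 + 10
  23 = 2·10 + 3
  10 = 3·3 + 1
  3 = 3·1
so gcd(247, 56) = 1.
1 divides 11, so solutions exist.
Back-substitute for Bézout coefficients:
  1 = 10 - 3·3
  ... = 56·(75) + 247·(-17)
So 56·(75) ≡ 1 (mod 247); multiply by 11: x ≡ 825 (mod 247).
Smallest nonnegative: x = 825 mod 247 = 84.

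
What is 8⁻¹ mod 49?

gcd(49, 8):
  49 = 6×8 + 1
  8 = 8×1
so gcd(49, 8) = 1.
Back-substitute for Bézout coefficients:
  1 = 49 - 6×8
  ... = 8×(-6) + 49×(1)
So 8×-6 ≡ 1 (mod 49), and -6 mod 49 = 43.

43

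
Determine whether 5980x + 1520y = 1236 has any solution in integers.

gcd(5980, 1520) = 20  (5980 = 3·1520 + 1420, 1520 = 1·1420 + 100, 1420 = 14·100 + 20, 100 = 5·20).
20 does not divide 1236 (remainder 16), so no integer solutions.

no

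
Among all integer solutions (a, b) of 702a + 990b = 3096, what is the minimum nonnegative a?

gcd(990, 702):
  990 = 1*702 + 288
  702 = 2*288 + 126
  288 = 2*126 + 36
  126 = 3*36 + 18
  36 = 2*18
so gcd(990, 702) = 18.
18 divides 3096, so solutions exist.
Back-substitute for Bézout coefficients:
  18 = 126 - 3*36
  ... = 702*(24) + 990*(-17)
Scale by 3096/18 = 172: (a₀, b₀) = (4128, -2924).
General solution: a = 4128 + 55t, b = -2924 - 39t for integer t.
a ≥ 0: smallest is 4128 mod 55 = 3 (at t = -75), with b = 1.

3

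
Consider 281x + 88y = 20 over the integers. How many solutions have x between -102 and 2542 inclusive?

30

gcd(281, 88):
  281 = 3*88 + 17
  88 = 5*17 + 3
  17 = 5*3 + 2
  3 = 1*2 + 1
  2 = 2*1
so gcd(281, 88) = 1.
Back-substitute for Bézout coefficients:
  1 = 3 - 1*2
  ... = 281*(-31) + 88*(99)
Scale by 20: particular solution (-620, 1980); reduce x mod 88: (84, -268).
General solution: x = 84 + 88t, y = -268 - 281t for integer t.
-102 ≤ 84 + 88t ≤ 2542 gives t ∈ [-2, 27], which is 30 values.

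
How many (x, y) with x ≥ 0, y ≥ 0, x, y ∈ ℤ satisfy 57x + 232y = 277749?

21

gcd(232, 57):
  232 = 4*57 + 4
  57 = 14*4 + 1
  4 = 4*1
so gcd(232, 57) = 1.
Back-substitute for Bézout coefficients:
  1 = 57 - 14*4
  ... = 57*(57) + 232*(-14)
Scale by 277749: one solution is (15831693, -3888486). Reduce x mod 232: (13, 1194).
General: x = 13 + 232t, y = 1194 - 57t.
x ≥ 0 ⇒ t ≥ 0; y ≥ 0 ⇒ t ≤ 20. So t ∈ [0, 20]: 21 solutions.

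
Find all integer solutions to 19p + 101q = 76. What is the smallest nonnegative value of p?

gcd(101, 19) = 1.
1 divides 76, so solutions exist.
By Bézout, 19*(16) + 101*(-3) = 1.
Scale by 76/1 = 76: (p₀, q₀) = (1216, -228).
General solution: p = 1216 + 101t, q = -228 - 19t for integer t.
p ≥ 0: smallest is 1216 mod 101 = 4 (at t = -12), with q = 0.

4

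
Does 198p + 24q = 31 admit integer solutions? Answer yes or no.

gcd(198, 24) = 6  (198 = 8*24 + 6, 24 = 4*6).
6 does not divide 31 (remainder 1), so no integer solutions.

no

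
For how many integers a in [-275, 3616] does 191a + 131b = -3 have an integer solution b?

gcd(191, 131) = 1.
By Bézout, 191×(-24) + 131×(35) = 1.
Particular solution: (72, -105).
General solution: a = 72 + 131t, b = -105 - 191t for integer t.
-275 ≤ 72 + 131t ≤ 3616 gives t ∈ [-2, 27], which is 30 values.

30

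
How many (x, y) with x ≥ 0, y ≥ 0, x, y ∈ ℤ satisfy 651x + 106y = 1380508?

gcd(651, 106) = 1  (651 = 6·106 + 15, 106 = 7·15 + 1, 15 = 15·1).
Back-substituting, 651·(-7) + 106·(43) = 1.
Scale by 1380508: one solution is (-9663556, 59361844). Reduce x mod 106: (40, 12778).
General: x = 40 + 106t, y = 12778 - 651t.
x ≥ 0 ⇒ t ≥ 0; y ≥ 0 ⇒ t ≤ 19. So t ∈ [0, 19]: 20 solutions.

20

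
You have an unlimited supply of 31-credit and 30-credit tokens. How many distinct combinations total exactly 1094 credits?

Need nonnegative integers with 31j + 30k = 1094.
gcd(31, 30) = 1, and 31·(1) + 30·(-1) = 1.
So (j₀, k₀) = (1094, -1094); general j = 1094 + 30t, k = -1094 - 31t.
j ≥ 0 ⇒ t ≥ -36; k ≥ 0 ⇒ t ≤ -36. That's 1 value of t.

1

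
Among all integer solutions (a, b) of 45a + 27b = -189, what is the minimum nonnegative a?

gcd(45, 27):
  45 = 1*27 + 18
  27 = 1*18 + 9
  18 = 2*9
so gcd(45, 27) = 9.
9 divides -189, so solutions exist.
Back-substitute for Bézout coefficients:
  9 = 27 - 1*18
  ... = 45*(-1) + 27*(2)
Scale by -189/9 = -21: (a₀, b₀) = (21, -42).
General solution: a = 21 + 3t, b = -42 - 5t for integer t.
a ≥ 0: smallest is 21 mod 3 = 0 (at t = -7), with b = -7.

0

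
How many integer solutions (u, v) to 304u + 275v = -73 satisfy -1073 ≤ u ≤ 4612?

20

gcd(304, 275) = 1.
By Bézout, 304*(19) + 275*(-21) = 1.
Particular solution: (263, -291).
General solution: u = 263 + 275t, v = -291 - 304t for integer t.
-1073 ≤ 263 + 275t ≤ 4612 gives t ∈ [-4, 15], which is 20 values.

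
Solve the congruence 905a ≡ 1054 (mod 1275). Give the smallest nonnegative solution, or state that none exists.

no solution

gcd(1275, 905):
  1275 = 1*905 + 370
  905 = 2*370 + 165
  370 = 2*165 + 40
  165 = 4*40 + 5
  40 = 8*5
so gcd(1275, 905) = 5.
5 does not divide 1054, so the congruence has no solution.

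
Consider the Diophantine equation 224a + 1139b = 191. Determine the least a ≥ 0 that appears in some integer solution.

789

gcd(1139, 224) = 1.
1 divides 191, so solutions exist.
By Bézout, 224*(-300) + 1139*(59) = 1.
Scale by 191/1 = 191: (a₀, b₀) = (-57300, 11269).
General solution: a = -57300 + 1139t, b = 11269 - 224t for integer t.
a ≥ 0: smallest is -57300 mod 1139 = 789 (at t = 51), with b = -155.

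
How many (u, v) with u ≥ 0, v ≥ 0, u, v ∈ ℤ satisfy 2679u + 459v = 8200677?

20

gcd(2679, 459):
  2679 = 5×459 + 384
  459 = 1×384 + 75
  384 = 5×75 + 9
  75 = 8×9 + 3
  9 = 3×3
so gcd(2679, 459) = 3.
Back-substitute for Bézout coefficients:
  3 = 75 - 8×9
  ... = 2679×(-49) + 459×(286)
Scale by 2733559: one solution is (-133944391, 781797874). Reduce u mod 153: (71, 17452).
General: u = 71 + 153t, v = 17452 - 893t.
u ≥ 0 ⇒ t ≥ 0; v ≥ 0 ⇒ t ≤ 19. So t ∈ [0, 19]: 20 solutions.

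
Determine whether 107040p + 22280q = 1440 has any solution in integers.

yes

gcd(107040, 22280):
  107040 = 4×22280 + 17920
  22280 = 1×17920 + 4360
  17920 = 4×4360 + 480
  4360 = 9×480 + 40
  480 = 12×40
so gcd(107040, 22280) = 40.
40 divides 1440, so integer solutions exist.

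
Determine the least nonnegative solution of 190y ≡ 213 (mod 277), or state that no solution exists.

gcd(277, 190):
  277 = 1×190 + 87
  190 = 2×87 + 16
  87 = 5×16 + 7
  16 = 2×7 + 2
  7 = 3×2 + 1
  2 = 2×1
so gcd(277, 190) = 1.
1 divides 213, so solutions exist.
Back-substitute for Bézout coefficients:
  1 = 7 - 3×2
  ... = 190×(-121) + 277×(83)
So 190×(-121) ≡ 1 (mod 277); multiply by 213: y ≡ -25773 (mod 277).
Smallest nonnegative: y = -25773 mod 277 = 265.

265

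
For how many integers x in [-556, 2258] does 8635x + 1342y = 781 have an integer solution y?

gcd(8635, 1342) = 11  (8635 = 6*1342 + 583, 1342 = 2*583 + 176, 583 = 3*176 + 55, 176 = 3*55 + 11, 55 = 5*11).
Back-substituting, 8635*(-23) + 1342*(148) = 11.
Scale by 71: particular solution (-1633, 10508); reduce x mod 122: (75, -482).
General solution: x = 75 + 122t, y = -482 - 785t for integer t.
-556 ≤ 75 + 122t ≤ 2258 gives t ∈ [-5, 17], which is 23 values.

23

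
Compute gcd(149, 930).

gcd(930, 149):
  930 = 6·149 + 36
  149 = 4·36 + 5
  36 = 7·5 + 1
  5 = 5·1
so gcd(930, 149) = 1.

1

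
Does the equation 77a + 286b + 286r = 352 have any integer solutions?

gcd(286, 77):
  286 = 3·77 + 55
  77 = 1·55 + 22
  55 = 2·22 + 11
  22 = 2·11
so gcd(286, 77) = 11.
gcd(11, 286) = 11.
11 divides 352, so integer solutions exist.

yes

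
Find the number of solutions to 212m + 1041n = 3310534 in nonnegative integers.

gcd(1041, 212) = 1.
By Bézout, 212×(329) + 1041×(-67) = 1.
One solution: (698, 3038).
General: m = 698 + 1041t, n = 3038 - 212t.
m ≥ 0 ⇒ t ≥ 0; n ≥ 0 ⇒ t ≤ 14. So t ∈ [0, 14]: 15 solutions.

15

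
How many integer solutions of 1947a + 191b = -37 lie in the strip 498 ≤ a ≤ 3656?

gcd(1947, 191) = 1.
By Bézout, 1947·(31) + 191·(-316) = 1.
Particular solution: (190, -1937).
General solution: a = 190 + 191t, b = -1937 - 1947t for integer t.
498 ≤ 190 + 191t ≤ 3656 gives t ∈ [2, 18], which is 17 values.

17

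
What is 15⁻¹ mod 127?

17

gcd(127, 15):
  127 = 8·15 + 7
  15 = 2·7 + 1
  7 = 7·1
so gcd(127, 15) = 1.
Back-substitute for Bézout coefficients:
  1 = 15 - 2·7
  ... = 15·(17) + 127·(-2)
So 15·17 ≡ 1 (mod 127), and 17 mod 127 = 17.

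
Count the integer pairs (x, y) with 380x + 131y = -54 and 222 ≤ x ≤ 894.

gcd(380, 131) = 1.
By Bézout, 380·(10) + 131·(-29) = 1.
Particular solution: (115, -334).
General solution: x = 115 + 131t, y = -334 - 380t for integer t.
222 ≤ 115 + 131t ≤ 894 gives t ∈ [1, 5], which is 5 values.

5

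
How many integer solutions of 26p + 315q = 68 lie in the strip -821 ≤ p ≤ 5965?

gcd(315, 26) = 1.
By Bézout, 26×(-109) + 315×(9) = 1.
Particular solution: (148, -12).
General solution: p = 148 + 315t, q = -12 - 26t for integer t.
-821 ≤ 148 + 315t ≤ 5965 gives t ∈ [-3, 18], which is 22 values.

22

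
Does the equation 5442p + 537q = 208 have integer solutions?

no

gcd(5442, 537) = 3  (5442 = 10×537 + 72, 537 = 7×72 + 33, 72 = 2×33 + 6, 33 = 5×6 + 3, 6 = 2×3).
3 does not divide 208 (remainder 1), so no integer solutions.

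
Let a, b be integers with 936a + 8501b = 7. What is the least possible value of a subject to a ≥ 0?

772

gcd(8501, 936) = 1  (8501 = 9*936 + 77, 936 = 12*77 + 12, 77 = 6*12 + 5, 12 = 2*5 + 2, 5 = 2*2 + 1, 2 = 2*1).
1 divides 7, so solutions exist.
Back-substituting, 936*(-3533) + 8501*(389) = 1.
Scale by 7/1 = 7: (a₀, b₀) = (-24731, 2723).
General solution: a = -24731 + 8501t, b = 2723 - 936t for integer t.
a ≥ 0: smallest is -24731 mod 8501 = 772 (at t = 3), with b = -85.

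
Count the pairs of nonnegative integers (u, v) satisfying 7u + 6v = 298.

gcd(7, 6) = 1.
By Bézout, 7*(1) + 6*(-1) = 1.
One solution: (4, 45).
General: u = 4 + 6t, v = 45 - 7t.
u ≥ 0 ⇒ t ≥ 0; v ≥ 0 ⇒ t ≤ 6. So t ∈ [0, 6]: 7 solutions.

7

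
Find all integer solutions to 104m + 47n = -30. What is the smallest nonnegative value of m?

gcd(104, 47) = 1.
1 divides -30, so solutions exist.
By Bézout, 104×(-14) + 47×(31) = 1.
Scale by -30/1 = -30: (m₀, n₀) = (420, -930).
General solution: m = 420 + 47t, n = -930 - 104t for integer t.
m ≥ 0: smallest is 420 mod 47 = 44 (at t = -8), with n = -98.

44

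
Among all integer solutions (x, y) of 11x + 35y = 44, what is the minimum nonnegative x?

4

gcd(35, 11) = 1  (35 = 3*11 + 2, 11 = 5*2 + 1, 2 = 2*1).
1 divides 44, so solutions exist.
Back-substituting, 11*(16) + 35*(-5) = 1.
Scale by 44/1 = 44: (x₀, y₀) = (704, -220).
General solution: x = 704 + 35t, y = -220 - 11t for integer t.
x ≥ 0: smallest is 704 mod 35 = 4 (at t = -20), with y = 0.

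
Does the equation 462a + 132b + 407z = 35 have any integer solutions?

no

gcd(462, 132) = 66.
gcd(66, 407) = 11.
11 does not divide 35 (remainder 2), so no integer solutions.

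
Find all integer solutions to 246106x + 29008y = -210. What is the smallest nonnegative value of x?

gcd(246106, 29008) = 14.
14 divides -210, so solutions exist.
By Bézout, 246106×(-157) + 29008×(1332) = 14.
Scale by -210/14 = -15: (x₀, y₀) = (2355, -19980).
General solution: x = 2355 + 2072t, y = -19980 - 17579t for integer t.
x ≥ 0: smallest is 2355 mod 2072 = 283 (at t = -1), with y = -2401.

283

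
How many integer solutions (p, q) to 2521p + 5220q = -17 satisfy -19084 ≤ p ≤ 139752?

30

gcd(5220, 2521):
  5220 = 2×2521 + 178
  2521 = 14×178 + 29
  178 = 6×29 + 4
  29 = 7×4 + 1
  4 = 4×1
so gcd(5220, 2521) = 1.
Back-substitute for Bézout coefficients:
  1 = 29 - 7×4
  ... = 2521×(1261) + 5220×(-609)
Scale by -17: particular solution (-21437, 10353); reduce p mod 5220: (4663, -2252).
General solution: p = 4663 + 5220t, q = -2252 - 2521t for integer t.
-19084 ≤ 4663 + 5220t ≤ 139752 gives t ∈ [-4, 25], which is 30 values.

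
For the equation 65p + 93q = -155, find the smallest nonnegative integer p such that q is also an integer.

gcd(93, 65):
  93 = 1·65 + 28
  65 = 2·28 + 9
  28 = 3·9 + 1
  9 = 9·1
so gcd(93, 65) = 1.
1 divides -155, so solutions exist.
Back-substitute for Bézout coefficients:
  1 = 28 - 3·9
  ... = 65·(-10) + 93·(7)
Scale by -155/1 = -155: (p₀, q₀) = (1550, -1085).
General solution: p = 1550 + 93t, q = -1085 - 65t for integer t.
p ≥ 0: smallest is 1550 mod 93 = 62 (at t = -16), with q = -45.

62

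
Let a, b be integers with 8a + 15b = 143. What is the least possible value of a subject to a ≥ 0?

1

gcd(15, 8):
  15 = 1×8 + 7
  8 = 1×7 + 1
  7 = 7×1
so gcd(15, 8) = 1.
1 divides 143, so solutions exist.
Back-substitute for Bézout coefficients:
  1 = 8 - 1×7
  ... = 8×(2) + 15×(-1)
Scale by 143/1 = 143: (a₀, b₀) = (286, -143).
General solution: a = 286 + 15t, b = -143 - 8t for integer t.
a ≥ 0: smallest is 286 mod 15 = 1 (at t = -19), with b = 9.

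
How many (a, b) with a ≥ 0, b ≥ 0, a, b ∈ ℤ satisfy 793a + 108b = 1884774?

gcd(793, 108) = 1.
By Bézout, 793×(-35) + 108×(257) = 1.
One solution: (66, 16967).
General: a = 66 + 108t, b = 16967 - 793t.
a ≥ 0 ⇒ t ≥ 0; b ≥ 0 ⇒ t ≤ 21. So t ∈ [0, 21]: 22 solutions.

22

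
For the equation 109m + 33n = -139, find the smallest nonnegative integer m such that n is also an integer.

29

gcd(109, 33) = 1.
1 divides -139, so solutions exist.
By Bézout, 109×(10) + 33×(-33) = 1.
Scale by -139/1 = -139: (m₀, n₀) = (-1390, 4587).
General solution: m = -1390 + 33t, n = 4587 - 109t for integer t.
m ≥ 0: smallest is -1390 mod 33 = 29 (at t = 43), with n = -100.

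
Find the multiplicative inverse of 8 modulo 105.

92

gcd(105, 8):
  105 = 13·8 + 1
  8 = 8·1
so gcd(105, 8) = 1.
Back-substitute for Bézout coefficients:
  1 = 105 - 13·8
  ... = 8·(-13) + 105·(1)
So 8·-13 ≡ 1 (mod 105), and -13 mod 105 = 92.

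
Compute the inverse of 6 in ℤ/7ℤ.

gcd(7, 6) = 1  (7 = 1·6 + 1, 6 = 6·1).
Back-substituting, 6·(-1) + 7·(1) = 1.
So 6·-1 ≡ 1 (mod 7), and -1 mod 7 = 6.

6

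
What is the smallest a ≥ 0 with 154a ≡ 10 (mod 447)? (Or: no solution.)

151

gcd(447, 154) = 1  (447 = 2*154 + 139, 154 = 1*139 + 15, 139 = 9*15 + 4, 15 = 3*4 + 3, 4 = 1*3 + 1, 3 = 3*1).
1 divides 10, so solutions exist.
Back-substituting, 154*(-119) + 447*(41) = 1.
So 154*(-119) ≡ 1 (mod 447); multiply by 10: a ≡ -1190 (mod 447).
Smallest nonnegative: a = -1190 mod 447 = 151.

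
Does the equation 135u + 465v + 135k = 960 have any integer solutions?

yes

gcd(465, 135) = 15  (465 = 3×135 + 60, 135 = 2×60 + 15, 60 = 4×15).
gcd(15, 135) = 15.
15 divides 960, so integer solutions exist.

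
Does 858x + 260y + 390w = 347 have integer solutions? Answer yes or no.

no

gcd(858, 260) = 26.
gcd(26, 390) = 26.
26 does not divide 347 (remainder 9), so no integer solutions.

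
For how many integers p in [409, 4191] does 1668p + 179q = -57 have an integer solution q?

gcd(1668, 179) = 1  (1668 = 9·179 + 57, 179 = 3·57 + 8, 57 = 7·8 + 1, 8 = 8·1).
Back-substituting, 1668·(22) + 179·(-205) = 1.
Scale by -57: particular solution (-1254, 11685); reduce p mod 179: (178, -1659).
General solution: p = 178 + 179t, q = -1659 - 1668t for integer t.
409 ≤ 178 + 179t ≤ 4191 gives t ∈ [2, 22], which is 21 values.

21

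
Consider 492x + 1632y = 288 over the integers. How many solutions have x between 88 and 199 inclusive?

1

gcd(1632, 492):
  1632 = 3×492 + 156
  492 = 3×156 + 24
  156 = 6×24 + 12
  24 = 2×12
so gcd(1632, 492) = 12.
Back-substitute for Bézout coefficients:
  12 = 156 - 6×24
  ... = 492×(-63) + 1632×(19)
Scale by 24: particular solution (-1512, 456); reduce x mod 136: (120, -36).
General solution: x = 120 + 136t, y = -36 - 41t for integer t.
88 ≤ 120 + 136t ≤ 199 gives t ∈ [0, 0], which is 1 value.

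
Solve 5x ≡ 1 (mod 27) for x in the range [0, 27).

gcd(27, 5) = 1  (27 = 5·5 + 2, 5 = 2·2 + 1, 2 = 2·1).
Back-substituting, 5·(11) + 27·(-2) = 1.
So 5·11 ≡ 1 (mod 27), and 11 mod 27 = 11.

11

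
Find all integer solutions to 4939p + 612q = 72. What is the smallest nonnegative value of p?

gcd(4939, 612) = 1.
1 divides 72, so solutions exist.
By Bézout, 4939*(-185) + 612*(1493) = 1.
Scale by 72/1 = 72: (p₀, q₀) = (-13320, 107496).
General solution: p = -13320 + 612t, q = 107496 - 4939t for integer t.
p ≥ 0: smallest is -13320 mod 612 = 144 (at t = 22), with q = -1162.

144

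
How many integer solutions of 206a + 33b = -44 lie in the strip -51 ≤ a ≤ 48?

3

gcd(206, 33) = 1.
By Bézout, 206×(-4) + 33×(25) = 1.
Particular solution: (11, -70).
General solution: a = 11 + 33t, b = -70 - 206t for integer t.
-51 ≤ 11 + 33t ≤ 48 gives t ∈ [-1, 1], which is 3 values.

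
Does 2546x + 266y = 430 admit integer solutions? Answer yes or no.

no

gcd(2546, 266):
  2546 = 9*266 + 152
  266 = 1*152 + 114
  152 = 1*114 + 38
  114 = 3*38
so gcd(2546, 266) = 38.
38 does not divide 430 (remainder 12), so no integer solutions.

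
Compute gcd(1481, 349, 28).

gcd(1481, 349) = 1  (1481 = 4*349 + 85, 349 = 4*85 + 9, 85 = 9*9 + 4, 9 = 2*4 + 1, 4 = 4*1).
gcd(1, 28) = 1.

1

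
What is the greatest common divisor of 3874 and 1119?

gcd(3874, 1119):
  3874 = 3·1119 + 517
  1119 = 2·517 + 85
  517 = 6·85 + 7
  85 = 12·7 + 1
  7 = 7·1
so gcd(3874, 1119) = 1.

1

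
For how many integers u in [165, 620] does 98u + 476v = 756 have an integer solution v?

14

gcd(476, 98) = 14.
By Bézout, 98·(5) + 476·(-1) = 14.
Particular solution: (32, -5).
General solution: u = 32 + 34t, v = -5 - 7t for integer t.
165 ≤ 32 + 34t ≤ 620 gives t ∈ [4, 17], which is 14 values.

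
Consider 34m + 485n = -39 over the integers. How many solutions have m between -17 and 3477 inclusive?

gcd(485, 34) = 1  (485 = 14·34 + 9, 34 = 3·9 + 7, 9 = 1·7 + 2, 7 = 3·2 + 1, 2 = 2·1).
Back-substituting, 34·(214) + 485·(-15) = 1.
Scale by -39: particular solution (-8346, 585); reduce m mod 485: (384, -27).
General solution: m = 384 + 485t, n = -27 - 34t for integer t.
-17 ≤ 384 + 485t ≤ 3477 gives t ∈ [0, 6], which is 7 values.

7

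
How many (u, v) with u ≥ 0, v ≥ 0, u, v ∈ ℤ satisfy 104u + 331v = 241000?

7

gcd(331, 104) = 1.
By Bézout, 104·(-35) + 331·(11) = 1.
One solution: (204, 664).
General: u = 204 + 331t, v = 664 - 104t.
u ≥ 0 ⇒ t ≥ 0; v ≥ 0 ⇒ t ≤ 6. So t ∈ [0, 6]: 7 solutions.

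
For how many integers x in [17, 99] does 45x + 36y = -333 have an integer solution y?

gcd(45, 36) = 9.
By Bézout, 45*(1) + 36*(-1) = 9.
Particular solution: (3, -13).
General solution: x = 3 + 4t, y = -13 - 5t for integer t.
17 ≤ 3 + 4t ≤ 99 gives t ∈ [4, 24], which is 21 values.

21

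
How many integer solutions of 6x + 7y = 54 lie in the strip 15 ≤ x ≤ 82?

10

gcd(7, 6) = 1.
By Bézout, 6×(-1) + 7×(1) = 1.
Particular solution: (2, 6).
General solution: x = 2 + 7t, y = 6 - 6t for integer t.
15 ≤ 2 + 7t ≤ 82 gives t ∈ [2, 11], which is 10 values.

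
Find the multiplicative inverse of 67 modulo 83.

57

gcd(83, 67):
  83 = 1*67 + 16
  67 = 4*16 + 3
  16 = 5*3 + 1
  3 = 3*1
so gcd(83, 67) = 1.
Back-substitute for Bézout coefficients:
  1 = 16 - 5*3
  ... = 67*(-26) + 83*(21)
So 67*-26 ≡ 1 (mod 83), and -26 mod 83 = 57.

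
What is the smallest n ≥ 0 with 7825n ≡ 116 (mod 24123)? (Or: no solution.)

gcd(24123, 7825):
  24123 = 3×7825 + 648
  7825 = 12×648 + 49
  648 = 13×49 + 11
  49 = 4×11 + 5
  11 = 2×5 + 1
  5 = 5×1
so gcd(24123, 7825) = 1.
1 divides 116, so solutions exist.
Back-substitute for Bézout coefficients:
  1 = 11 - 2×5
  ... = 7825×(-4430) + 24123×(1437)
So 7825×(-4430) ≡ 1 (mod 24123); multiply by 116: n ≡ -513880 (mod 24123).
Smallest nonnegative: n = -513880 mod 24123 = 16826.

16826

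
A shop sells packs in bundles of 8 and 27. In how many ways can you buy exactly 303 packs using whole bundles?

1

Need nonnegative integers with 8j + 27k = 303.
gcd(8, 27) = 1, and 8·(-10) + 27·(3) = 1.
So (j₀, k₀) = (-3030, 909); general j = -3030 + 27t, k = 909 - 8t.
j ≥ 0 ⇒ t ≥ 113; k ≥ 0 ⇒ t ≤ 113. That's 1 value of t.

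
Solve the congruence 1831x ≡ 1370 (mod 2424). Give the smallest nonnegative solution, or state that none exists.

758

gcd(2424, 1831) = 1  (2424 = 1*1831 + 593, 1831 = 3*593 + 52, 593 = 11*52 + 21, 52 = 2*21 + 10, 21 = 2*10 + 1, 10 = 10*1).
1 divides 1370, so solutions exist.
Back-substituting, 1831*(-233) + 2424*(176) = 1.
So 1831*(-233) ≡ 1 (mod 2424); multiply by 1370: x ≡ -319210 (mod 2424).
Smallest nonnegative: x = -319210 mod 2424 = 758.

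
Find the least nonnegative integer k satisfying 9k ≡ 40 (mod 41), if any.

9

gcd(41, 9) = 1.
1 divides 40, so solutions exist.
By Bézout, 9×(-9) + 41×(2) = 1.
So 9×(-9) ≡ 1 (mod 41); multiply by 40: k ≡ -360 (mod 41).
Smallest nonnegative: k = -360 mod 41 = 9.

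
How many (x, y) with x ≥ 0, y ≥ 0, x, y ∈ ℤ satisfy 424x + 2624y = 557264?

gcd(2624, 424) = 8.
By Bézout, 424*(-99) + 2624*(16) = 8.
One solution: (58, 203).
General: x = 58 + 328t, y = 203 - 53t.
x ≥ 0 ⇒ t ≥ 0; y ≥ 0 ⇒ t ≤ 3. So t ∈ [0, 3]: 4 solutions.

4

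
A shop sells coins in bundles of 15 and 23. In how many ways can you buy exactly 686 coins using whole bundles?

2

Need nonnegative integers with 15j + 23k = 686.
gcd(15, 23) = 1, and 15·(-3) + 23·(2) = 1.
So (j₀, k₀) = (-2058, 1372); general j = -2058 + 23t, k = 1372 - 15t.
j ≥ 0 ⇒ t ≥ 90; k ≥ 0 ⇒ t ≤ 91. That's 2 values of t.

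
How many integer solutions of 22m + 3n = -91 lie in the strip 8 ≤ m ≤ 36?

gcd(22, 3) = 1  (22 = 7*3 + 1, 3 = 3*1).
Back-substituting, 22*(1) + 3*(-7) = 1.
Scale by -91: particular solution (-91, 637); reduce m mod 3: (2, -45).
General solution: m = 2 + 3t, n = -45 - 22t for integer t.
8 ≤ 2 + 3t ≤ 36 gives t ∈ [2, 11], which is 10 values.

10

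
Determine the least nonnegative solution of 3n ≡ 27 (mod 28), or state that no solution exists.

9

gcd(28, 3):
  28 = 9*3 + 1
  3 = 3*1
so gcd(28, 3) = 1.
1 divides 27, so solutions exist.
Back-substitute for Bézout coefficients:
  1 = 28 - 9*3
  ... = 3*(-9) + 28*(1)
So 3*(-9) ≡ 1 (mod 28); multiply by 27: n ≡ -243 (mod 28).
Smallest nonnegative: n = -243 mod 28 = 9.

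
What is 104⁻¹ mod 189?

gcd(189, 104):
  189 = 1*104 + 85
  104 = 1*85 + 19
  85 = 4*19 + 9
  19 = 2*9 + 1
  9 = 9*1
so gcd(189, 104) = 1.
Back-substitute for Bézout coefficients:
  1 = 19 - 2*9
  ... = 104*(20) + 189*(-11)
So 104*20 ≡ 1 (mod 189), and 20 mod 189 = 20.

20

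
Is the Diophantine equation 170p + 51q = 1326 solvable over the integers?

gcd(170, 51) = 17  (170 = 3·51 + 17, 51 = 3·17).
17 divides 1326, so integer solutions exist.

yes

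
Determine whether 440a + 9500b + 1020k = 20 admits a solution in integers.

yes

gcd(9500, 440):
  9500 = 21×440 + 260
  440 = 1×260 + 180
  260 = 1×180 + 80
  180 = 2×80 + 20
  80 = 4×20
so gcd(9500, 440) = 20.
gcd(20, 1020) = 20.
20 divides 20, so integer solutions exist.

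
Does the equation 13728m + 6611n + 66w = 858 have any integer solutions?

gcd(13728, 6611) = 11  (13728 = 2·6611 + 506, 6611 = 13·506 + 33, 506 = 15·33 + 11, 33 = 3·11).
gcd(11, 66) = 11.
11 divides 858, so integer solutions exist.

yes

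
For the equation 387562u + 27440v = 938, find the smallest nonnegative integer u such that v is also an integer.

89

gcd(387562, 27440) = 14  (387562 = 14*27440 + 3402, 27440 = 8*3402 + 224, 3402 = 15*224 + 42, 224 = 5*42 + 14, 42 = 3*14).
14 divides 938, so solutions exist.
Back-substituting, 387562*(-613) + 27440*(8658) = 14.
Scale by 938/14 = 67: (u₀, v₀) = (-41071, 580086).
General solution: u = -41071 + 1960t, v = 580086 - 27683t for integer t.
u ≥ 0: smallest is -41071 mod 1960 = 89 (at t = 21), with v = -1257.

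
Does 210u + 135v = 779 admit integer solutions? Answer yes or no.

gcd(210, 135) = 15  (210 = 1*135 + 75, 135 = 1*75 + 60, 75 = 1*60 + 15, 60 = 4*15).
15 does not divide 779 (remainder 14), so no integer solutions.

no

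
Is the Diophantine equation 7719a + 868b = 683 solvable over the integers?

no

gcd(7719, 868) = 31  (7719 = 8×868 + 775, 868 = 1×775 + 93, 775 = 8×93 + 31, 93 = 3×31).
31 does not divide 683 (remainder 1), so no integer solutions.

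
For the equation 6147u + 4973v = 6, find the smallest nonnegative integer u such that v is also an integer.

gcd(6147, 4973) = 1.
1 divides 6, so solutions exist.
By Bézout, 6147·(377) + 4973·(-466) = 1.
Scale by 6/1 = 6: (u₀, v₀) = (2262, -2796).
General solution: u = 2262 + 4973t, v = -2796 - 6147t for integer t.
u ≥ 0: smallest is 2262 mod 4973 = 2262 (at t = 0), with v = -2796.

2262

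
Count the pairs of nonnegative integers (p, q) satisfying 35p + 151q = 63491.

gcd(151, 35) = 1  (151 = 4*35 + 11, 35 = 3*11 + 2, 11 = 5*2 + 1, 2 = 2*1).
Back-substituting, 35*(-69) + 151*(16) = 1.
Scale by 63491: one solution is (-4380879, 1015856). Reduce p mod 151: (84, 401).
General: p = 84 + 151t, q = 401 - 35t.
p ≥ 0 ⇒ t ≥ 0; q ≥ 0 ⇒ t ≤ 11. So t ∈ [0, 11]: 12 solutions.

12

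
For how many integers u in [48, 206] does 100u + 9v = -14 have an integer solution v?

gcd(100, 9):
  100 = 11×9 + 1
  9 = 9×1
so gcd(100, 9) = 1.
Back-substitute for Bézout coefficients:
  1 = 100 - 11×9
  ... = 100×(1) + 9×(-11)
Scale by -14: particular solution (-14, 154); reduce u mod 9: (4, -46).
General solution: u = 4 + 9t, v = -46 - 100t for integer t.
48 ≤ 4 + 9t ≤ 206 gives t ∈ [5, 22], which is 18 values.

18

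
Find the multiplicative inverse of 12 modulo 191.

16

gcd(191, 12):
  191 = 15×12 + 11
  12 = 1×11 + 1
  11 = 11×1
so gcd(191, 12) = 1.
Back-substitute for Bézout coefficients:
  1 = 12 - 1×11
  ... = 12×(16) + 191×(-1)
So 12×16 ≡ 1 (mod 191), and 16 mod 191 = 16.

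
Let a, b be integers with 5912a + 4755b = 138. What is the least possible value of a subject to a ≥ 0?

gcd(5912, 4755):
  5912 = 1×4755 + 1157
  4755 = 4×1157 + 127
  1157 = 9×127 + 14
  127 = 9×14 + 1
  14 = 14×1
so gcd(5912, 4755) = 1.
1 divides 138, so solutions exist.
Back-substitute for Bézout coefficients:
  1 = 127 - 9×14
  ... = 5912×(-337) + 4755×(419)
Scale by 138/1 = 138: (a₀, b₀) = (-46506, 57822).
General solution: a = -46506 + 4755t, b = 57822 - 5912t for integer t.
a ≥ 0: smallest is -46506 mod 4755 = 1044 (at t = 10), with b = -1298.

1044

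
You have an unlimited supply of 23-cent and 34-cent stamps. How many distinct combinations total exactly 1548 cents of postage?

2

Need nonnegative integers with 23j + 34k = 1548.
gcd(23, 34) = 1, and 23·(3) + 34·(-2) = 1.
So (j₀, k₀) = (4644, -3096); general j = 4644 + 34t, k = -3096 - 23t.
j ≥ 0 ⇒ t ≥ -136; k ≥ 0 ⇒ t ≤ -135. That's 2 values of t.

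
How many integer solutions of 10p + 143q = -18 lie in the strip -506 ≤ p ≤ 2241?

20

gcd(143, 10) = 1.
By Bézout, 10·(43) + 143·(-3) = 1.
Particular solution: (84, -6).
General solution: p = 84 + 143t, q = -6 - 10t for integer t.
-506 ≤ 84 + 143t ≤ 2241 gives t ∈ [-4, 15], which is 20 values.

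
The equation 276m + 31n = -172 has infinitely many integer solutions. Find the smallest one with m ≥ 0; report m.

gcd(276, 31):
  276 = 8*31 + 28
  31 = 1*28 + 3
  28 = 9*3 + 1
  3 = 3*1
so gcd(276, 31) = 1.
1 divides -172, so solutions exist.
Back-substitute for Bézout coefficients:
  1 = 28 - 9*3
  ... = 276*(10) + 31*(-89)
Scale by -172/1 = -172: (m₀, n₀) = (-1720, 15308).
General solution: m = -1720 + 31t, n = 15308 - 276t for integer t.
m ≥ 0: smallest is -1720 mod 31 = 16 (at t = 56), with n = -148.

16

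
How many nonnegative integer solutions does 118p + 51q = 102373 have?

17

gcd(118, 51) = 1.
By Bézout, 118·(16) + 51·(-37) = 1.
One solution: (1, 2005).
General: p = 1 + 51t, q = 2005 - 118t.
p ≥ 0 ⇒ t ≥ 0; q ≥ 0 ⇒ t ≤ 16. So t ∈ [0, 16]: 17 solutions.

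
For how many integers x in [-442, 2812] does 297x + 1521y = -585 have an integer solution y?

19

gcd(1521, 297) = 9.
By Bézout, 297×(41) + 1521×(-8) = 9.
Particular solution: (39, -8).
General solution: x = 39 + 169t, y = -8 - 33t for integer t.
-442 ≤ 39 + 169t ≤ 2812 gives t ∈ [-2, 16], which is 19 values.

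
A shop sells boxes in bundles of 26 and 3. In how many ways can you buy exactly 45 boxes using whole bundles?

1

Need nonnegative integers with 26j + 3k = 45.
gcd(26, 3) = 1, and 26·(-1) + 3·(9) = 1.
So (j₀, k₀) = (-45, 405); general j = -45 + 3t, k = 405 - 26t.
j ≥ 0 ⇒ t ≥ 15; k ≥ 0 ⇒ t ≤ 15. That's 1 value of t.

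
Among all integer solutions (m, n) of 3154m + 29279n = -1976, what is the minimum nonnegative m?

gcd(29279, 3154) = 19.
19 divides -1976, so solutions exist.
By Bézout, 3154*(-492) + 29279*(53) = 19.
Scale by -1976/19 = -104: (m₀, n₀) = (51168, -5512).
General solution: m = 51168 + 1541t, n = -5512 - 166t for integer t.
m ≥ 0: smallest is 51168 mod 1541 = 315 (at t = -33), with n = -34.

315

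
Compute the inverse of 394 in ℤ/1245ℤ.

79

gcd(1245, 394) = 1  (1245 = 3·394 + 63, 394 = 6·63 + 16, 63 = 3·16 + 15, 16 = 1·15 + 1, 15 = 15·1).
Back-substituting, 394·(79) + 1245·(-25) = 1.
So 394·79 ≡ 1 (mod 1245), and 79 mod 1245 = 79.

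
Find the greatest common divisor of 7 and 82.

1

gcd(82, 7) = 1  (82 = 11·7 + 5, 7 = 1·5 + 2, 5 = 2·2 + 1, 2 = 2·1).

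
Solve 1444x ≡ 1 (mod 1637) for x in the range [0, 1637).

gcd(1637, 1444):
  1637 = 1*1444 + 193
  1444 = 7*193 + 93
  193 = 2*93 + 7
  93 = 13*7 + 2
  7 = 3*2 + 1
  2 = 2*1
so gcd(1637, 1444) = 1.
Back-substitute for Bézout coefficients:
  1 = 7 - 3*2
  ... = 1444*(-704) + 1637*(621)
So 1444*-704 ≡ 1 (mod 1637), and -704 mod 1637 = 933.

933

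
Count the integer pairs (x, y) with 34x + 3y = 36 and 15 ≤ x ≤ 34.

gcd(34, 3) = 1.
By Bézout, 34·(1) + 3·(-11) = 1.
Particular solution: (0, 12).
General solution: x = 0 + 3t, y = 12 - 34t for integer t.
15 ≤ 0 + 3t ≤ 34 gives t ∈ [5, 11], which is 7 values.

7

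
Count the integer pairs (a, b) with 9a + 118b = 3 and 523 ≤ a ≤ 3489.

gcd(118, 9):
  118 = 13×9 + 1
  9 = 9×1
so gcd(118, 9) = 1.
Back-substitute for Bézout coefficients:
  1 = 118 - 13×9
  ... = 9×(-13) + 118×(1)
Scale by 3: particular solution (-39, 3); reduce a mod 118: (79, -6).
General solution: a = 79 + 118t, b = -6 - 9t for integer t.
523 ≤ 79 + 118t ≤ 3489 gives t ∈ [4, 28], which is 25 values.

25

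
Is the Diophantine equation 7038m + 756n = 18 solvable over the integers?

yes

gcd(7038, 756) = 18  (7038 = 9×756 + 234, 756 = 3×234 + 54, 234 = 4×54 + 18, 54 = 3×18).
18 divides 18, so integer solutions exist.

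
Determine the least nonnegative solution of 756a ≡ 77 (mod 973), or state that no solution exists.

gcd(973, 756) = 7.
7 divides 77, so solutions exist.
By Bézout, 756·(-9) + 973·(7) = 7.
So 756·(-9) ≡ 7 (mod 973); multiply by 11: a ≡ -99 (mod 139).
Smallest nonnegative: a = -99 mod 139 = 40.

40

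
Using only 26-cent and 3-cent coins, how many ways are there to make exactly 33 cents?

1

Need nonnegative integers with 26j + 3k = 33.
gcd(26, 3) = 1, and 26·(-1) + 3·(9) = 1.
So (j₀, k₀) = (-33, 297); general j = -33 + 3t, k = 297 - 26t.
j ≥ 0 ⇒ t ≥ 11; k ≥ 0 ⇒ t ≤ 11. That's 1 value of t.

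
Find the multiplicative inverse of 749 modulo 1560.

gcd(1560, 749) = 1.
By Bézout, 749·(629) + 1560·(-302) = 1.
So 749·629 ≡ 1 (mod 1560), and 629 mod 1560 = 629.

629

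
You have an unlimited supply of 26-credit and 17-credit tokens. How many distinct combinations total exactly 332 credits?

Need nonnegative integers with 26j + 17k = 332.
gcd(26, 17) = 1, and 26·(2) + 17·(-3) = 1.
So (j₀, k₀) = (664, -996); general j = 664 + 17t, k = -996 - 26t.
j ≥ 0 ⇒ t ≥ -39; k ≥ 0 ⇒ t ≤ -39. That's 1 value of t.

1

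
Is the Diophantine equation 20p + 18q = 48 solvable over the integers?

gcd(20, 18) = 2  (20 = 1×18 + 2, 18 = 9×2).
2 divides 48, so integer solutions exist.

yes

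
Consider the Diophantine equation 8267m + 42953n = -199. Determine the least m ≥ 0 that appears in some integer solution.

gcd(42953, 8267) = 1  (42953 = 5×8267 + 1618, 8267 = 5×1618 + 177, 1618 = 9×177 + 25, 177 = 7×25 + 2, 25 = 12×2 + 1, 2 = 2×1).
1 divides -199, so solutions exist.
Back-substituting, 8267×(-20627) + 42953×(3970) = 1.
Scale by -199/1 = -199: (m₀, n₀) = (4104773, -790030).
General solution: m = 4104773 + 42953t, n = -790030 - 8267t for integer t.
m ≥ 0: smallest is 4104773 mod 42953 = 24238 (at t = -95), with n = -4665.

24238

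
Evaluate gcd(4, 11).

1

gcd(11, 4):
  11 = 2·4 + 3
  4 = 1·3 + 1
  3 = 3·1
so gcd(11, 4) = 1.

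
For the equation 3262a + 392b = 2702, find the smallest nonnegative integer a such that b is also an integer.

gcd(3262, 392):
  3262 = 8·392 + 126
  392 = 3·126 + 14
  126 = 9·14
so gcd(3262, 392) = 14.
14 divides 2702, so solutions exist.
Back-substitute for Bézout coefficients:
  14 = 392 - 3·126
  ... = 3262·(-3) + 392·(25)
Scale by 2702/14 = 193: (a₀, b₀) = (-579, 4825).
General solution: a = -579 + 28t, b = 4825 - 233t for integer t.
a ≥ 0: smallest is -579 mod 28 = 9 (at t = 21), with b = -68.

9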